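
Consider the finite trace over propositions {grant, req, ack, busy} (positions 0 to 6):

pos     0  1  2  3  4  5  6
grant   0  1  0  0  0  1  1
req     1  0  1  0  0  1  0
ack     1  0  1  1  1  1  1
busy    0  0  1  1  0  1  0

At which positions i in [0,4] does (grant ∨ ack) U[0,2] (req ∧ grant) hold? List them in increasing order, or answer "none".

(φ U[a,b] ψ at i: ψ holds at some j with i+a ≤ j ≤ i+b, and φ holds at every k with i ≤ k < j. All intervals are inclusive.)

Evaluate at each i in [0,4]:
  i=0: ✗ (no rhs in [0,2])
  i=1: ✗ (no rhs in [1,3])
  i=2: ✗ (no rhs in [2,4])
  i=3: ✓ (rhs at j=5; lhs holds on [3,4])
  i=4: ✓ (rhs at j=5; lhs holds on [4,4])

3, 4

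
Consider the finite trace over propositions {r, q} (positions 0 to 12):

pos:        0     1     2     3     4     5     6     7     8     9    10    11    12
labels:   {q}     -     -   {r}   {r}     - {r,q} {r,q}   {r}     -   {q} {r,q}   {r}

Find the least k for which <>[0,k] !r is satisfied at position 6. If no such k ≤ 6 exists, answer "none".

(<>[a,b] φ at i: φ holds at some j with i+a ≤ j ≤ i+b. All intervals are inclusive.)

3

Scan j = 6,7,… for !r:
  j=6: fails
  j=7: fails
  j=8: fails
  j=9: holds
First hit at j=9, so smallest k = 9-6 = 3.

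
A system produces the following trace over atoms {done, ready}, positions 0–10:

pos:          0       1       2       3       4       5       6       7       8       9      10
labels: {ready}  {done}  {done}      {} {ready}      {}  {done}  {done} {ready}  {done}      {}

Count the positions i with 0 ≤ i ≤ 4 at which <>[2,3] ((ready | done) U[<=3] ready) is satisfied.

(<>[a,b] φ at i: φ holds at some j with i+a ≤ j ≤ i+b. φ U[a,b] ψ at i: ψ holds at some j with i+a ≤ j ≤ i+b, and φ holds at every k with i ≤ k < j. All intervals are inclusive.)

4

Evaluate at each i in [0,4]:
  i=0: ✗ (none in [2,3])
  i=1: ✓ (witness j=4)
  i=2: ✓ (witness j=4)
  i=3: ✓ (witness j=6)
  i=4: ✓ (witness j=6)
Positions where it holds: {1, 2, 3, 4} → 4.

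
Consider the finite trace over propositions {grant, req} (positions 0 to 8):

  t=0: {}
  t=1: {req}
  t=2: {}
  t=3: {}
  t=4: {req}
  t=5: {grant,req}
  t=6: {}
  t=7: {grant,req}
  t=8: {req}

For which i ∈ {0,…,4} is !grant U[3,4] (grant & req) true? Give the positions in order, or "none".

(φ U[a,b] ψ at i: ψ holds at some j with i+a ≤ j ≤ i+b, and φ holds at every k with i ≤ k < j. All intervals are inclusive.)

1, 2

Evaluate at each i in [0,4]:
  i=0: ✗ (no rhs in [3,4])
  i=1: ✓ (rhs at j=5; lhs holds on [1,4])
  i=2: ✓ (rhs at j=5; lhs holds on [2,4])
  i=3: ✗ (lhs fails at k=5 before rhs at j=7)
  i=4: ✗ (lhs fails at k=5 before rhs at j=7)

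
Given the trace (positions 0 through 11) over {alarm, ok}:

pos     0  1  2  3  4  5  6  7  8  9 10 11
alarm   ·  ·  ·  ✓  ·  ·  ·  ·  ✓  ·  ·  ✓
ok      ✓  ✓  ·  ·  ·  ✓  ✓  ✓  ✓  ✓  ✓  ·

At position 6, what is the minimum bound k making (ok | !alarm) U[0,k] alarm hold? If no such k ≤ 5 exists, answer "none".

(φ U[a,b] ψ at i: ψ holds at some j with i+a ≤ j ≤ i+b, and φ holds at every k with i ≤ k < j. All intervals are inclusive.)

Need earliest j ≥ 6 with alarm, and (ok | !alarm) at every k in [6,j-1].
  j=6: rhs fails.
  j=7: rhs fails.
  j=8: rhs holds; lhs holds on [6,7]. k = 2.

2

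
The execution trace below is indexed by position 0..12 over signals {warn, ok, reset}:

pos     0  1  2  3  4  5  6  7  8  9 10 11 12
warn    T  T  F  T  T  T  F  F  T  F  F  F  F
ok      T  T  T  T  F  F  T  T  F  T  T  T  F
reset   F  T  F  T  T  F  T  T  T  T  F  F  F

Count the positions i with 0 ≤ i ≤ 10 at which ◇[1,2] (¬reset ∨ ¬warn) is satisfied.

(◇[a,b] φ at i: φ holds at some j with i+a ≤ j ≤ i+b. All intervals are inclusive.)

10

Evaluate at each i in [0,10]:
  i=0: ✓ (witness j=2)
  i=1: ✓ (witness j=2)
  i=2: ✗ (none in [3,4])
  i=3: ✓ (witness j=5)
  i=4: ✓ (witness j=5)
  i=5: ✓ (witness j=6)
  i=6: ✓ (witness j=7)
  i=7: ✓ (witness j=9)
  i=8: ✓ (witness j=9)
  i=9: ✓ (witness j=10)
  i=10: ✓ (witness j=11)
Positions where it holds: {0, 1, 3, 4, 5, 6, 7, 8, 9, 10} → 10.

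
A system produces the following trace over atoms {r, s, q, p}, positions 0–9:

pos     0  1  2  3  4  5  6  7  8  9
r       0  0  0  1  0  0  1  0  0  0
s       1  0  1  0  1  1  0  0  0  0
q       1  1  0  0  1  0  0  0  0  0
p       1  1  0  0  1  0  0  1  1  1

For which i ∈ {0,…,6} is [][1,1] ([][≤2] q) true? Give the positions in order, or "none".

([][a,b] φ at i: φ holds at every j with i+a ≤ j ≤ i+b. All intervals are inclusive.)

Evaluate at each i in [0,6]:
  i=0: ✗ (fails at j=1)
  i=1: ✗ (fails at j=2)
  i=2: ✗ (fails at j=3)
  i=3: ✗ (fails at j=4)
  i=4: ✗ (fails at j=5)
  i=5: ✗ (fails at j=6)
  i=6: ✗ (fails at j=7)

none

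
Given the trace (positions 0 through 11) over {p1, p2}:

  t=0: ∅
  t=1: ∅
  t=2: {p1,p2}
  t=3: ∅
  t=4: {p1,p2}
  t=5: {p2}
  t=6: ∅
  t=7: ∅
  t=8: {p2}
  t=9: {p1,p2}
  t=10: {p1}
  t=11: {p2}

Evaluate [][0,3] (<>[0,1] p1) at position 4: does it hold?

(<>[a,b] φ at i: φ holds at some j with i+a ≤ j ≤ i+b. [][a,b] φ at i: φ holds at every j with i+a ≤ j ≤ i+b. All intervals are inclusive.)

Does not hold

Check <>[0,1] p1 at every j in [4,7]:
  j=4: holds (witness at 4)
  j=5: fails (none in [5,6])
  j=6: fails (none in [6,7])
  j=7: fails (none in [7,8])
Fails at j=5 → formula fails.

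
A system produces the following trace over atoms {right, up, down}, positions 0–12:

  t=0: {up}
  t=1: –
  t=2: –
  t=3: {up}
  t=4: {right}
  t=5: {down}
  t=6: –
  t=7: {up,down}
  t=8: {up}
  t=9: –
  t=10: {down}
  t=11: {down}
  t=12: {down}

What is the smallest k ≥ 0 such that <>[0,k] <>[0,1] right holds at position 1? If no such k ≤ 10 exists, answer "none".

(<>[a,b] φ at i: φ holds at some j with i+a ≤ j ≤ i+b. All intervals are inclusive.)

2

Scan j = 1,2,… for <>[0,1] right:
  j=1: fails
  j=2: fails
  j=3: holds
First hit at j=3, so smallest k = 3-1 = 2.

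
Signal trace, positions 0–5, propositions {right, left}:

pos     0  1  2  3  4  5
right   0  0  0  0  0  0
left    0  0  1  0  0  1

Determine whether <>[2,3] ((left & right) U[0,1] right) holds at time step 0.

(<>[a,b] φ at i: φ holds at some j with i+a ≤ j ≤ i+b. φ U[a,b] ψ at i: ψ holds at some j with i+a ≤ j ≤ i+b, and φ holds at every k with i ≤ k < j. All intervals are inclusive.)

Check ((left & right) U[0,1] right) at each j in [2,3]:
  j=2: fails
  j=3: fails
No position in the window satisfies it → formula fails.

Does not hold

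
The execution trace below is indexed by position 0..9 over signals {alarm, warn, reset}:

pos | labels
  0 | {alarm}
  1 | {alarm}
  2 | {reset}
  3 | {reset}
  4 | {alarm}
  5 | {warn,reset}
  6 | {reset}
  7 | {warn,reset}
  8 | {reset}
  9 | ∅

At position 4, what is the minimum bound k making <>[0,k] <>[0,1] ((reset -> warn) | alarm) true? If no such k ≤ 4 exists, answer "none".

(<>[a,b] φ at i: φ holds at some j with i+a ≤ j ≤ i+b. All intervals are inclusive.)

Scan j = 4,5,… for <>[0,1] ((reset -> warn) | alarm):
  j=4: holds
First hit at j=4, so smallest k = 4-4 = 0.

0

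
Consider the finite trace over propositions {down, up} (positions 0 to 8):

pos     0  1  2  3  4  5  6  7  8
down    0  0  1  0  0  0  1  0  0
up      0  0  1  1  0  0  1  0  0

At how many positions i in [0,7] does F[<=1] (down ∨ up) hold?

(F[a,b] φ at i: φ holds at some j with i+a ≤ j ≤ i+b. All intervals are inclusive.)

Evaluate at each i in [0,7]:
  i=0: ✗ (none in [0,1])
  i=1: ✓ (witness j=2)
  i=2: ✓ (witness j=2)
  i=3: ✓ (witness j=3)
  i=4: ✗ (none in [4,5])
  i=5: ✓ (witness j=6)
  i=6: ✓ (witness j=6)
  i=7: ✗ (none in [7,8])
Positions where it holds: {1, 2, 3, 5, 6} → 5.

5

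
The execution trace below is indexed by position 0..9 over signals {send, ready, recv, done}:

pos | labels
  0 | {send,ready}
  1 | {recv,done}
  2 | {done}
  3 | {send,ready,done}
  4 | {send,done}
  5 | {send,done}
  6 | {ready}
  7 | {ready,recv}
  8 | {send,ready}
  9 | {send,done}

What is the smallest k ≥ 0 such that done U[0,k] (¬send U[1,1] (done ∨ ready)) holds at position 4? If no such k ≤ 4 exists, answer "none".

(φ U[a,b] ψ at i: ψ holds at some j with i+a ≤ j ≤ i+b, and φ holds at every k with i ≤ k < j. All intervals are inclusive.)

Need earliest j ≥ 4 with (¬send U[1,1] (done ∨ ready)), and done at every k in [4,j-1].
  j=4: rhs fails.
  j=5: rhs fails.
  j=6: rhs holds; lhs holds on [4,5]. k = 2.

2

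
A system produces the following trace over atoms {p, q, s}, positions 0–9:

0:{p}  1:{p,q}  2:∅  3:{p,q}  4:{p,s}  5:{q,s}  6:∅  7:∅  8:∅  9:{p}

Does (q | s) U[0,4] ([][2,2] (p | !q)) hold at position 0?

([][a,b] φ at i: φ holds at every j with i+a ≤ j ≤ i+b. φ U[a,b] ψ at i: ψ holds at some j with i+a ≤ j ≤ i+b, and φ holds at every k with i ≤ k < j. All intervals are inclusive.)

Need some j in [0,4] with [][2,2] (p | !q), and (q | s) at every k in [0,j-1].
  j=0: [][2,2] (p | !q) holds; no prefix to check → satisfied.

Yes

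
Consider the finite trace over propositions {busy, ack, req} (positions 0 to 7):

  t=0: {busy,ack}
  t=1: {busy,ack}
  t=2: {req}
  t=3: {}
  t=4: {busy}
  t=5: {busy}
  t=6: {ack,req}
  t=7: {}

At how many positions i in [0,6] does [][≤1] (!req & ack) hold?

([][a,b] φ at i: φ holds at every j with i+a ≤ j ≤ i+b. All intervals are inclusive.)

1

Evaluate at each i in [0,6]:
  i=0: ✓ (all of [0,1])
  i=1: ✗ (fails at j=2)
  i=2: ✗ (fails at j=2)
  i=3: ✗ (fails at j=3)
  i=4: ✗ (fails at j=4)
  i=5: ✗ (fails at j=5)
  i=6: ✗ (fails at j=6)
Positions where it holds: {0} → 1.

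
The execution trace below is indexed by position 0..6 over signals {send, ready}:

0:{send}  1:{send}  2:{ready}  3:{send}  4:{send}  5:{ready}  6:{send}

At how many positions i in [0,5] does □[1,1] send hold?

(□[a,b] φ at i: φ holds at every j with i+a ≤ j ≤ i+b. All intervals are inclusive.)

Evaluate at each i in [0,5]:
  i=0: ✓ (all of [1,1])
  i=1: ✗ (fails at j=2)
  i=2: ✓ (all of [3,3])
  i=3: ✓ (all of [4,4])
  i=4: ✗ (fails at j=5)
  i=5: ✓ (all of [6,6])
Positions where it holds: {0, 2, 3, 5} → 4.

4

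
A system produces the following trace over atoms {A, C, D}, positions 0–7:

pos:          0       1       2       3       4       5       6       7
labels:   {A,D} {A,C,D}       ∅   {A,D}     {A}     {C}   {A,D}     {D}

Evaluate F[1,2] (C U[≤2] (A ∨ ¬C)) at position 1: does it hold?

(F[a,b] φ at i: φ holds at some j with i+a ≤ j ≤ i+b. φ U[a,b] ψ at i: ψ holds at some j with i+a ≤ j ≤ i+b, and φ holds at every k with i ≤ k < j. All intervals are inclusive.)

True

Check (C U[≤2] (A ∨ ¬C)) at each j in [2,3]:
  j=2: holds
  j=3: holds
Found at j=2 → formula holds.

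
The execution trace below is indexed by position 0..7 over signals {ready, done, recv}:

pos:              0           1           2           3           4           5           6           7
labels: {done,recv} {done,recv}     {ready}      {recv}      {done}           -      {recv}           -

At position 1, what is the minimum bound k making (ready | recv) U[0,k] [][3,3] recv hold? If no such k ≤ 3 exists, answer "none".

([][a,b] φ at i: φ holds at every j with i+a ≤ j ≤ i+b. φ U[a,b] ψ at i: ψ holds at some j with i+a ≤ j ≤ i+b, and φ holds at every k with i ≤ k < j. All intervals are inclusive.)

2

Need earliest j ≥ 1 with [][3,3] recv, and (ready | recv) at every k in [1,j-1].
  j=1: rhs fails.
  j=2: rhs fails.
  j=3: rhs holds; lhs holds on [1,2]. k = 2.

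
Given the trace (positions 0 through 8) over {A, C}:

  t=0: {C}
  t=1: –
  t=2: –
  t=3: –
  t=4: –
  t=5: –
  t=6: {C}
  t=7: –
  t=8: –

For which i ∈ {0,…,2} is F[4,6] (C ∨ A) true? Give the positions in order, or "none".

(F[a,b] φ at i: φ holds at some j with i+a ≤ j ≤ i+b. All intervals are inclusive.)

Evaluate at each i in [0,2]:
  i=0: ✓ (witness j=6)
  i=1: ✓ (witness j=6)
  i=2: ✓ (witness j=6)

0, 1, 2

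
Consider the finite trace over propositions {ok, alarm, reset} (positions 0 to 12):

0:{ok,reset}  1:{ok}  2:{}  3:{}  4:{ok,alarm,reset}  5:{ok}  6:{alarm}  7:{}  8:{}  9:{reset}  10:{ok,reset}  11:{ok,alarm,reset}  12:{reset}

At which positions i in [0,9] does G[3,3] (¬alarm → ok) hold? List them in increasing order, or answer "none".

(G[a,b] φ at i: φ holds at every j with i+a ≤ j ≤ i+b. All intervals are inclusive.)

1, 2, 3, 7, 8

Evaluate at each i in [0,9]:
  i=0: ✗ (fails at j=3)
  i=1: ✓ (all of [4,4])
  i=2: ✓ (all of [5,5])
  i=3: ✓ (all of [6,6])
  i=4: ✗ (fails at j=7)
  i=5: ✗ (fails at j=8)
  i=6: ✗ (fails at j=9)
  i=7: ✓ (all of [10,10])
  i=8: ✓ (all of [11,11])
  i=9: ✗ (fails at j=12)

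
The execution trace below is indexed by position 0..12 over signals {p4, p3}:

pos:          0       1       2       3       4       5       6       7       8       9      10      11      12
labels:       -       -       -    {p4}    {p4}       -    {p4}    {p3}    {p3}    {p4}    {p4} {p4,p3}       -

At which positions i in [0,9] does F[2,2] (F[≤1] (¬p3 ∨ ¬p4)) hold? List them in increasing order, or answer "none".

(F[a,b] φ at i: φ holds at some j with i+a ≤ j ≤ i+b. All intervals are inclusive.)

0, 1, 2, 3, 4, 5, 6, 7, 8, 9

Evaluate at each i in [0,9]:
  i=0: ✓ (witness j=2)
  i=1: ✓ (witness j=3)
  i=2: ✓ (witness j=4)
  i=3: ✓ (witness j=5)
  i=4: ✓ (witness j=6)
  i=5: ✓ (witness j=7)
  i=6: ✓ (witness j=8)
  i=7: ✓ (witness j=9)
  i=8: ✓ (witness j=10)
  i=9: ✓ (witness j=11)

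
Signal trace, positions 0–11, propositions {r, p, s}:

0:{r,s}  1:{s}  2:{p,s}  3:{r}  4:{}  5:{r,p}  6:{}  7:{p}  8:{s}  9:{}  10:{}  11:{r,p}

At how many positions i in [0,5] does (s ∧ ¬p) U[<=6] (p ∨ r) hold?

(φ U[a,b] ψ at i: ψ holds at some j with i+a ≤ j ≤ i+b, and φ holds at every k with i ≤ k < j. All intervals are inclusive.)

Evaluate at each i in [0,5]:
  i=0: ✓ (rhs at j=0)
  i=1: ✓ (rhs at j=2; lhs holds on [1,1])
  i=2: ✓ (rhs at j=2)
  i=3: ✓ (rhs at j=3)
  i=4: ✗ (lhs fails at k=4 before rhs at j=5)
  i=5: ✓ (rhs at j=5)
Positions where it holds: {0, 1, 2, 3, 5} → 5.

5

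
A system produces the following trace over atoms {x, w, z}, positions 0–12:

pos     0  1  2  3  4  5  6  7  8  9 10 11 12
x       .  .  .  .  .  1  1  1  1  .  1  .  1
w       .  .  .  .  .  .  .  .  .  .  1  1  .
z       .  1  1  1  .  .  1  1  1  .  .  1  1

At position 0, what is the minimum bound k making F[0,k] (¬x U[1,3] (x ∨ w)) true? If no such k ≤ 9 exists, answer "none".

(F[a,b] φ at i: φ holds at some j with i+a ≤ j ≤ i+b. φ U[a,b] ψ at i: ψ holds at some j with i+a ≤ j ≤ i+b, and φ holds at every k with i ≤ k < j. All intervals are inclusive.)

Scan j = 0,1,… for (¬x U[1,3] (x ∨ w)):
  j=0: fails
  j=1: fails
  j=2: holds
First hit at j=2, so smallest k = 2-0 = 2.

2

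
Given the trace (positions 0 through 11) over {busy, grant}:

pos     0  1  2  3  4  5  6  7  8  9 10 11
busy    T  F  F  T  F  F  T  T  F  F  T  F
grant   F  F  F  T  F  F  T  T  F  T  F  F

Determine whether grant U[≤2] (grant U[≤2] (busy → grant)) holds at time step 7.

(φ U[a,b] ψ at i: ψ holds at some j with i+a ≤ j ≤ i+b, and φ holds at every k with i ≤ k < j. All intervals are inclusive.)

Yes

Need some j in [7,9] with (grant U[≤2] (busy → grant)), and grant at every k in [7,j-1].
  j=7: (grant U[≤2] (busy → grant)) holds; no prefix to check → satisfied.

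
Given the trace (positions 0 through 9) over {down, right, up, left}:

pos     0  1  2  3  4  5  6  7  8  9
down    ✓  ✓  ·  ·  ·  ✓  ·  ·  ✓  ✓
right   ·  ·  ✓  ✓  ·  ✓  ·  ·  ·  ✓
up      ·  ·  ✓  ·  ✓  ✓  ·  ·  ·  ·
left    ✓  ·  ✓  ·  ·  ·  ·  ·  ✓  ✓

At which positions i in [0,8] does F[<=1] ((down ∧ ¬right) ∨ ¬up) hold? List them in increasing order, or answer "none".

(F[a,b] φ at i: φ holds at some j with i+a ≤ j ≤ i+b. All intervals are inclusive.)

0, 1, 2, 3, 5, 6, 7, 8

Evaluate at each i in [0,8]:
  i=0: ✓ (witness j=0)
  i=1: ✓ (witness j=1)
  i=2: ✓ (witness j=3)
  i=3: ✓ (witness j=3)
  i=4: ✗ (none in [4,5])
  i=5: ✓ (witness j=6)
  i=6: ✓ (witness j=6)
  i=7: ✓ (witness j=7)
  i=8: ✓ (witness j=8)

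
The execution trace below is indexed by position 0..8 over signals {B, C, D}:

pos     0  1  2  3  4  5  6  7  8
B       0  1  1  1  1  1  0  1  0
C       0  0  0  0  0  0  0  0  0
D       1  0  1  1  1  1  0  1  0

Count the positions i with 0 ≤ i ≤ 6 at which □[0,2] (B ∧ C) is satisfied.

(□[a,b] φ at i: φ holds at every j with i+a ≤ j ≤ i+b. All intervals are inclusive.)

Evaluate at each i in [0,6]:
  i=0: ✗ (fails at j=0)
  i=1: ✗ (fails at j=1)
  i=2: ✗ (fails at j=2)
  i=3: ✗ (fails at j=3)
  i=4: ✗ (fails at j=4)
  i=5: ✗ (fails at j=5)
  i=6: ✗ (fails at j=6)
Positions where it holds: {} → 0.

0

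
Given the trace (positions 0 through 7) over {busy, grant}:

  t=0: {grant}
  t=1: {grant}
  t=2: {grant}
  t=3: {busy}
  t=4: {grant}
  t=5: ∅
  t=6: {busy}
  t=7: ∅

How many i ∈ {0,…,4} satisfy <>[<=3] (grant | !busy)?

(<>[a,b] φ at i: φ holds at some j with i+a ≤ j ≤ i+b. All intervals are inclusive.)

Evaluate at each i in [0,4]:
  i=0: ✓ (witness j=0)
  i=1: ✓ (witness j=1)
  i=2: ✓ (witness j=2)
  i=3: ✓ (witness j=4)
  i=4: ✓ (witness j=4)
Positions where it holds: {0, 1, 2, 3, 4} → 5.

5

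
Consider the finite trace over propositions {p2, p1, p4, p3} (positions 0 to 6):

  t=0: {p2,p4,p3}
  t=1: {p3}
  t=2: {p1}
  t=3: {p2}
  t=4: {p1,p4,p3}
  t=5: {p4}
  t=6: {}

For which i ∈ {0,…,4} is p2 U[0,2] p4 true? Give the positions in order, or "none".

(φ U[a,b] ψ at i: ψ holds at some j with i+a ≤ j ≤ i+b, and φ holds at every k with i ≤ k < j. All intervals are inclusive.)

Evaluate at each i in [0,4]:
  i=0: ✓ (rhs at j=0)
  i=1: ✗ (no rhs in [1,3])
  i=2: ✗ (lhs fails at k=2 before rhs at j=4)
  i=3: ✓ (rhs at j=4; lhs holds on [3,3])
  i=4: ✓ (rhs at j=4)

0, 3, 4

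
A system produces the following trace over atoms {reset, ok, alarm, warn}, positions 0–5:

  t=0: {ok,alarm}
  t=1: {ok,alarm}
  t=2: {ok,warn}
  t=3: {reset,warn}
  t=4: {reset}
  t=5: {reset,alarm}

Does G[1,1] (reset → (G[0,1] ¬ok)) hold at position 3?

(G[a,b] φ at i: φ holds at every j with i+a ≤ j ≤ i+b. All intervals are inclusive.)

True

Check (reset → (G[0,1] ¬ok)) at every j in [4,4]:
  j=4: antecedent true; consequent holds on [4,5] → ✓
All positions satisfy it → formula holds.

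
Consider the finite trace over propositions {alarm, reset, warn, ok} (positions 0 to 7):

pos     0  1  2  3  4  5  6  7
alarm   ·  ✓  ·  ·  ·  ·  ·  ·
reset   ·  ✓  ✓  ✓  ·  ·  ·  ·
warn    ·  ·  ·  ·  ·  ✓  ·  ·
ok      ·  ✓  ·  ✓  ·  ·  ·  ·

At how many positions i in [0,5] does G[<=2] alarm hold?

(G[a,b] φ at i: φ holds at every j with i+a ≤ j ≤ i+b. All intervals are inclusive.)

0

Evaluate at each i in [0,5]:
  i=0: ✗ (fails at j=0)
  i=1: ✗ (fails at j=2)
  i=2: ✗ (fails at j=2)
  i=3: ✗ (fails at j=3)
  i=4: ✗ (fails at j=4)
  i=5: ✗ (fails at j=5)
Positions where it holds: {} → 0.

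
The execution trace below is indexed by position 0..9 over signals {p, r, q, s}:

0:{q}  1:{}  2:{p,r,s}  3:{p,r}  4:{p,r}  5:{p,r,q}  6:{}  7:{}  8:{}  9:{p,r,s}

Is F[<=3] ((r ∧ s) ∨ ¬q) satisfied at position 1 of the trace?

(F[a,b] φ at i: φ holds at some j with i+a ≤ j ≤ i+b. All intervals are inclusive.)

Check ((r ∧ s) ∨ ¬q) at each j in [1,4]:
  j=1: true
  j=2: true
  j=3: true
  j=4: true
Found at j=1 → formula holds.

Yes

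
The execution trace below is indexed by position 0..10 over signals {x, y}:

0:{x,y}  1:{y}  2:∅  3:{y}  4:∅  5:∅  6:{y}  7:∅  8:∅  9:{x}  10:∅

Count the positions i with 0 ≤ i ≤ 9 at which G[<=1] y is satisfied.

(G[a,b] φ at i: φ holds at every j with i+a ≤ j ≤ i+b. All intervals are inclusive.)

Evaluate at each i in [0,9]:
  i=0: ✓ (all of [0,1])
  i=1: ✗ (fails at j=2)
  i=2: ✗ (fails at j=2)
  i=3: ✗ (fails at j=4)
  i=4: ✗ (fails at j=4)
  i=5: ✗ (fails at j=5)
  i=6: ✗ (fails at j=7)
  i=7: ✗ (fails at j=7)
  i=8: ✗ (fails at j=8)
  i=9: ✗ (fails at j=9)
Positions where it holds: {0} → 1.

1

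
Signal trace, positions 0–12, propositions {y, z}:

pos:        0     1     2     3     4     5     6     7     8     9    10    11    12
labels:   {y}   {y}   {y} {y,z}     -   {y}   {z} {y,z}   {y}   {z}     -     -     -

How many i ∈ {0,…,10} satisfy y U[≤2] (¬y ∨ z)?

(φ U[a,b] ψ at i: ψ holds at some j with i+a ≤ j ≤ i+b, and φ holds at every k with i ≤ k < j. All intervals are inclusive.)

10

Evaluate at each i in [0,10]:
  i=0: ✗ (no rhs in [0,2])
  i=1: ✓ (rhs at j=3; lhs holds on [1,2])
  i=2: ✓ (rhs at j=3; lhs holds on [2,2])
  i=3: ✓ (rhs at j=3)
  i=4: ✓ (rhs at j=4)
  i=5: ✓ (rhs at j=6; lhs holds on [5,5])
  i=6: ✓ (rhs at j=6)
  i=7: ✓ (rhs at j=7)
  i=8: ✓ (rhs at j=9; lhs holds on [8,8])
  i=9: ✓ (rhs at j=9)
  i=10: ✓ (rhs at j=10)
Positions where it holds: {1, 2, 3, 4, 5, 6, 7, 8, 9, 10} → 10.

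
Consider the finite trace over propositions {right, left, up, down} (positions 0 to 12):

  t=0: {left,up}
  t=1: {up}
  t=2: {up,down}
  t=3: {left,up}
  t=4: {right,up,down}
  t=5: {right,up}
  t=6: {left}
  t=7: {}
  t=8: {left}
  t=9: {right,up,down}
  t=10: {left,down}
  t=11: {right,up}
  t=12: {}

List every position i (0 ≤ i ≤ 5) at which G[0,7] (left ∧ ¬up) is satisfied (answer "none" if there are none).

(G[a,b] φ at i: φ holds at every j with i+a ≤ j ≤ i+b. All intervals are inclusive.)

Evaluate at each i in [0,5]:
  i=0: ✗ (fails at j=0)
  i=1: ✗ (fails at j=1)
  i=2: ✗ (fails at j=2)
  i=3: ✗ (fails at j=3)
  i=4: ✗ (fails at j=4)
  i=5: ✗ (fails at j=5)

none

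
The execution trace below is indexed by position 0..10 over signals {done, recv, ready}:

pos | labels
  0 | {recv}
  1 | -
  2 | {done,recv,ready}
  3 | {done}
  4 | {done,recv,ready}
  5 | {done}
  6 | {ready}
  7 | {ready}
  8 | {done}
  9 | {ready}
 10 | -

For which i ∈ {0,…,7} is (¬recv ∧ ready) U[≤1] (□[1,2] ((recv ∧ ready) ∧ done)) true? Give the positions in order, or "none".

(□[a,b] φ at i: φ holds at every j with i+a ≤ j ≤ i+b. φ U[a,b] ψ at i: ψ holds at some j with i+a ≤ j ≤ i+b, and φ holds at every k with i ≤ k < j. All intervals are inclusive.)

Evaluate at each i in [0,7]:
  i=0: ✗ (no rhs in [0,1])
  i=1: ✗ (no rhs in [1,2])
  i=2: ✗ (no rhs in [2,3])
  i=3: ✗ (no rhs in [3,4])
  i=4: ✗ (no rhs in [4,5])
  i=5: ✗ (no rhs in [5,6])
  i=6: ✗ (no rhs in [6,7])
  i=7: ✗ (no rhs in [7,8])

none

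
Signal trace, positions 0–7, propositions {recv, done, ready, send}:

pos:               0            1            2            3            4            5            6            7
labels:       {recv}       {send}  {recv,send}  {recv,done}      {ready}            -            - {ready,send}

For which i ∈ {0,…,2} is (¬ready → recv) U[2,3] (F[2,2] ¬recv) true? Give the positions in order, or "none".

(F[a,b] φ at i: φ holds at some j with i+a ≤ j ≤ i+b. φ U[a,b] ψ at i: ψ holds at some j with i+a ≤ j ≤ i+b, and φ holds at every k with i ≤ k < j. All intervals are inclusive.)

Evaluate at each i in [0,2]:
  i=0: ✗ (lhs fails at k=1 before rhs at j=2)
  i=1: ✗ (lhs fails at k=1 before rhs at j=3)
  i=2: ✓ (rhs at j=4; lhs holds on [2,3])

2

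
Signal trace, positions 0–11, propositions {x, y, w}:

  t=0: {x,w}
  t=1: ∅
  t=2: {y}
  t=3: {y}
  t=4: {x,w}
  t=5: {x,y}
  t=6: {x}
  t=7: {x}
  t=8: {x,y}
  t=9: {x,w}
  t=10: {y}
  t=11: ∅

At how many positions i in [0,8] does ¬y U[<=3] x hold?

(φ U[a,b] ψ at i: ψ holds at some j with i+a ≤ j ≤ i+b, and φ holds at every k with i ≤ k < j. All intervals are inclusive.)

Evaluate at each i in [0,8]:
  i=0: ✓ (rhs at j=0)
  i=1: ✗ (lhs fails at k=2 before rhs at j=4)
  i=2: ✗ (lhs fails at k=2 before rhs at j=4)
  i=3: ✗ (lhs fails at k=3 before rhs at j=4)
  i=4: ✓ (rhs at j=4)
  i=5: ✓ (rhs at j=5)
  i=6: ✓ (rhs at j=6)
  i=7: ✓ (rhs at j=7)
  i=8: ✓ (rhs at j=8)
Positions where it holds: {0, 4, 5, 6, 7, 8} → 6.

6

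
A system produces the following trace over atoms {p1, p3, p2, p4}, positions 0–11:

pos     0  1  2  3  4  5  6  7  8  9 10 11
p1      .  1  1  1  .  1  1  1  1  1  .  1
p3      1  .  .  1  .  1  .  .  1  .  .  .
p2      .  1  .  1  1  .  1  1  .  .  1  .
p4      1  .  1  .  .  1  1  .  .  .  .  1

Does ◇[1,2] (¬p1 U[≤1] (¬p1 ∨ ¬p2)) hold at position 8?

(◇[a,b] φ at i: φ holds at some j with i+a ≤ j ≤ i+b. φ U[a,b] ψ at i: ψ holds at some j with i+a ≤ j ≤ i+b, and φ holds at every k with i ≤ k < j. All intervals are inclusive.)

Check (¬p1 U[≤1] (¬p1 ∨ ¬p2)) at each j in [9,10]:
  j=9: holds
  j=10: holds
Found at j=9 → formula holds.

Holds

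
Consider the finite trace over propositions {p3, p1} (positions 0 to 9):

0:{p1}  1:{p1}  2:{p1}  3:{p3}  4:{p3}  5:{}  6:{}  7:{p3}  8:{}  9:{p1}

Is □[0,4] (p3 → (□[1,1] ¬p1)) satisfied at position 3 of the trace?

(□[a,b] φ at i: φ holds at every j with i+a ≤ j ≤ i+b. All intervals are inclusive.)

Check (p3 → (□[1,1] ¬p1)) at every j in [3,7]:
  j=3: antecedent true; consequent holds on [4,4] → ✓
  j=4: antecedent true; consequent holds on [5,5] → ✓
  j=5: antecedent false → ✓
  j=6: antecedent false → ✓
  j=7: antecedent true; consequent holds on [8,8] → ✓
All positions satisfy it → formula holds.

Holds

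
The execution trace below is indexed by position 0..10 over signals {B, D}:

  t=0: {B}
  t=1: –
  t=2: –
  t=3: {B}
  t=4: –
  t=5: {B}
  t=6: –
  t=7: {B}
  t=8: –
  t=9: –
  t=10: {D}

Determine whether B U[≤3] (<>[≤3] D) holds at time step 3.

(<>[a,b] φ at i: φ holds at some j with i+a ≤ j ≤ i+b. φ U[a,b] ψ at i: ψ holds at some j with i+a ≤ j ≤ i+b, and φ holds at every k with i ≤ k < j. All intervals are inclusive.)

False

Need some j in [3,6] with <>[≤3] D, and B at every k in [3,j-1].
  j=3: <>[≤3] D — fails (none in [3,6]).
  j=4: <>[≤3] D — fails (none in [4,7]).
  j=5: <>[≤3] D — fails (none in [5,8]).
  j=6: <>[≤3] D — fails (none in [6,9]).
No j in the window works → until fails.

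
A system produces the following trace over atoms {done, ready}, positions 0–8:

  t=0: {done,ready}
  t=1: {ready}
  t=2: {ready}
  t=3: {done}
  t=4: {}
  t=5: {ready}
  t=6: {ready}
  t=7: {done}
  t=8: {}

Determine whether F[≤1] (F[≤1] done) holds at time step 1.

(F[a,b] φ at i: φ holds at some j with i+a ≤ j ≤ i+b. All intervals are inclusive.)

Yes

Check F[≤1] done at each j in [1,2]:
  j=1: fails (none in [1,2])
  j=2: holds (witness at 3)
Found at j=2 → formula holds.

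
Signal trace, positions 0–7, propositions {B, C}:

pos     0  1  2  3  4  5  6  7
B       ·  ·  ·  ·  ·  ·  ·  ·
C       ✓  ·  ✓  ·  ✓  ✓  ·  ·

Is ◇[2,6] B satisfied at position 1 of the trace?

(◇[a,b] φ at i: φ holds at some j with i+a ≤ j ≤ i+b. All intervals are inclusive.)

Check B at each j in [3,7]:
  j=3: false
  j=4: false
  j=5: false
  j=6: false
  j=7: false
No position in the window satisfies it → formula fails.

Does not hold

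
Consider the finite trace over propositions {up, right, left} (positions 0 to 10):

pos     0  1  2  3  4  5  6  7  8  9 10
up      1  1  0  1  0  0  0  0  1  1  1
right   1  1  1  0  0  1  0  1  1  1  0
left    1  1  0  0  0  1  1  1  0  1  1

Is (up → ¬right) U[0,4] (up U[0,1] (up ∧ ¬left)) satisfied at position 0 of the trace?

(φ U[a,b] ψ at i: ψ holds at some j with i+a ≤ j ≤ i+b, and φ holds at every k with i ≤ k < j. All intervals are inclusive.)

Need some j in [0,4] with (up U[0,1] (up ∧ ¬left)), and (up → ¬right) at every k in [0,j-1].
  j=0: (up U[0,1] (up ∧ ¬left)) — fails.
  j=1: (up U[0,1] (up ∧ ¬left)) — fails.
  j=2: (up U[0,1] (up ∧ ¬left)) — fails.
  j=3: (up U[0,1] (up ∧ ¬left)) holds, but (up → ¬right) fails at k=0 → not this j.
  j=4: (up U[0,1] (up ∧ ¬left)) — fails.
No j in the window works → until fails.

No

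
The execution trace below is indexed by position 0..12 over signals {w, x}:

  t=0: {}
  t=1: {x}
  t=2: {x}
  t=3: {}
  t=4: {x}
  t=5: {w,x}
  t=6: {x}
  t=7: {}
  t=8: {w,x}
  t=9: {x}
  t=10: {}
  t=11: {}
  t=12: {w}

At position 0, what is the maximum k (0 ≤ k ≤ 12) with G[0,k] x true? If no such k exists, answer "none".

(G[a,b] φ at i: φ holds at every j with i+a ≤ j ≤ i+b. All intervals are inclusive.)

none

x must hold from j=0 onward; find where it first fails.
  j=0: fails → no k works.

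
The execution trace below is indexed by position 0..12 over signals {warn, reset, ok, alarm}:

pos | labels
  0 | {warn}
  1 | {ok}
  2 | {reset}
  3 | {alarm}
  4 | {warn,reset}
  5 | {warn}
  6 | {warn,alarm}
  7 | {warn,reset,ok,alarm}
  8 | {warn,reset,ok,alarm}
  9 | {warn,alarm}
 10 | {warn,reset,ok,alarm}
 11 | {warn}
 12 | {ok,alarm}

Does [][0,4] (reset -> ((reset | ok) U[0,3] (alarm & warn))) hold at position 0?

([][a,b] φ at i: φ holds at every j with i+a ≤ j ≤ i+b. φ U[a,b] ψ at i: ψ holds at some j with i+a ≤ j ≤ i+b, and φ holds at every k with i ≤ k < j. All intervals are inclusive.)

Check (reset -> ((reset | ok) U[0,3] (alarm & warn))) at every j in [0,4]:
  j=0: antecedent false → ✓
  j=1: antecedent false → ✓
  j=2: antecedent true; consequent fails → ✗
  j=3: antecedent false → ✓
  j=4: antecedent true; consequent fails → ✗
Fails at j=2 → formula fails.

Does not hold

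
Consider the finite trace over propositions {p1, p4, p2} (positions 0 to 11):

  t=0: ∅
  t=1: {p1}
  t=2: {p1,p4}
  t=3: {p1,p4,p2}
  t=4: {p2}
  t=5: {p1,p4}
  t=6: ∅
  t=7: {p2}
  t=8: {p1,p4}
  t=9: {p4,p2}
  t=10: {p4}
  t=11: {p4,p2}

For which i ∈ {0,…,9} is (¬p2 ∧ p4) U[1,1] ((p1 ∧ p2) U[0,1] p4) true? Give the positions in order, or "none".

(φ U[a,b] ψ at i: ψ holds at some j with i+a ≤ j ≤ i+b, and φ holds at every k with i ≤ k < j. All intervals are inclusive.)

Evaluate at each i in [0,9]:
  i=0: ✗ (no rhs in [1,1])
  i=1: ✗ (lhs fails at k=1 before rhs at j=2)
  i=2: ✓ (rhs at j=3; lhs holds on [2,2])
  i=3: ✗ (no rhs in [4,4])
  i=4: ✗ (lhs fails at k=4 before rhs at j=5)
  i=5: ✗ (no rhs in [6,6])
  i=6: ✗ (no rhs in [7,7])
  i=7: ✗ (lhs fails at k=7 before rhs at j=8)
  i=8: ✓ (rhs at j=9; lhs holds on [8,8])
  i=9: ✗ (lhs fails at k=9 before rhs at j=10)

2, 8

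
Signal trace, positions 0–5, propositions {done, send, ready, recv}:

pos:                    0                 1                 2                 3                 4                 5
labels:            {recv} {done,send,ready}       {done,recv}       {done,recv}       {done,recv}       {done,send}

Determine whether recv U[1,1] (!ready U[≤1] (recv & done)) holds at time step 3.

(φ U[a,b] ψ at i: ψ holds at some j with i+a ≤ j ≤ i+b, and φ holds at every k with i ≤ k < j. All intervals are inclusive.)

Need some j in [4,4] with (!ready U[≤1] (recv & done)), and recv at every k in [3,j-1].
  j=4: (!ready U[≤1] (recv & done)) holds; recv holds at every k in [3,3] → satisfied.

True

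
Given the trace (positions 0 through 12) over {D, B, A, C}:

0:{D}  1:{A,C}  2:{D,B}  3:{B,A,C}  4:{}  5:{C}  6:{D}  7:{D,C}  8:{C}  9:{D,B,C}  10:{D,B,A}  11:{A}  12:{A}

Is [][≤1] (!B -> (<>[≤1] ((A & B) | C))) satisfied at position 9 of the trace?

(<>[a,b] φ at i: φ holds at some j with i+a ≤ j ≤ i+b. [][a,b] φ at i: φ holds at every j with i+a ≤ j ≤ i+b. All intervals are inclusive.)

Check (!B -> (<>[≤1] ((A & B) | C))) at every j in [9,10]:
  j=9: antecedent false → ✓
  j=10: antecedent false → ✓
All positions satisfy it → formula holds.

True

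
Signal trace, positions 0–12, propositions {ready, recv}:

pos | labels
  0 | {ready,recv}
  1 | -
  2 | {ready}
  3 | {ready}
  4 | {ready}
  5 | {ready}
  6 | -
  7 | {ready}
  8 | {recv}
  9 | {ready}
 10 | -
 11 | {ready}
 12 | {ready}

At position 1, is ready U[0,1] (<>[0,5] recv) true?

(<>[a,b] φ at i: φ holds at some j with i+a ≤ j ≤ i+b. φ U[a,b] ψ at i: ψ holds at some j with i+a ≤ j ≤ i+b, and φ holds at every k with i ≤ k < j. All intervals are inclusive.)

Need some j in [1,2] with <>[0,5] recv, and ready at every k in [1,j-1].
  j=1: <>[0,5] recv — fails (none in [1,6]).
  j=2: <>[0,5] recv — fails (none in [2,7]).
No j in the window works → until fails.

No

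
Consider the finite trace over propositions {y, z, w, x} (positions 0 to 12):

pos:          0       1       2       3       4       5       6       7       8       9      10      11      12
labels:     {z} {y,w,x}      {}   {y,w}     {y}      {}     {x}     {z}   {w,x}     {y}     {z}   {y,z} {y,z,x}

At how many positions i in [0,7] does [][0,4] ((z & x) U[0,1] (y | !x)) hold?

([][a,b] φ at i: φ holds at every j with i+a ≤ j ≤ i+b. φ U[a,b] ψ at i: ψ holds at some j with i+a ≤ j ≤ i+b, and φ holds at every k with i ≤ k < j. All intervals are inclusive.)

Evaluate at each i in [0,7]:
  i=0: ✓ (all of [0,4])
  i=1: ✓ (all of [1,5])
  i=2: ✗ (fails at j=6)
  i=3: ✗ (fails at j=6)
  i=4: ✗ (fails at j=6)
  i=5: ✗ (fails at j=6)
  i=6: ✗ (fails at j=6)
  i=7: ✗ (fails at j=8)
Positions where it holds: {0, 1} → 2.

2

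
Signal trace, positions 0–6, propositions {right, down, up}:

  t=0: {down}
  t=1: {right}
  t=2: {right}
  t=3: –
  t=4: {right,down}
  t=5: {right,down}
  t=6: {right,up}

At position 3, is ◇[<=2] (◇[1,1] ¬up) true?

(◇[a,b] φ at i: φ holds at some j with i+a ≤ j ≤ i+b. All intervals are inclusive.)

Check ◇[1,1] ¬up at each j in [3,5]:
  j=3: holds (witness at 4)
  j=4: holds (witness at 5)
  j=5: fails (none in [6,6])
Found at j=3 → formula holds.

Yes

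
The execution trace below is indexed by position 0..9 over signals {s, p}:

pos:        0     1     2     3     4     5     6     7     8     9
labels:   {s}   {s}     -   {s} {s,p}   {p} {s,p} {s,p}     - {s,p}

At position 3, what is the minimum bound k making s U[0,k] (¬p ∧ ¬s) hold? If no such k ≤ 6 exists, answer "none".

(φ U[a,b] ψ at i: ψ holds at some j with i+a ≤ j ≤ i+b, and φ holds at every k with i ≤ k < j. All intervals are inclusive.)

Need earliest j ≥ 3 with (¬p ∧ ¬s), and s at every k in [3,j-1].
  j=3: rhs fails.
  j=4: rhs fails.
  j=5: rhs fails.
  j=6: rhs fails.
  j=7: rhs fails.
  j=8: rhs holds but lhs fails at k=5.
  j=9: rhs fails.
No witness within the range → none.

none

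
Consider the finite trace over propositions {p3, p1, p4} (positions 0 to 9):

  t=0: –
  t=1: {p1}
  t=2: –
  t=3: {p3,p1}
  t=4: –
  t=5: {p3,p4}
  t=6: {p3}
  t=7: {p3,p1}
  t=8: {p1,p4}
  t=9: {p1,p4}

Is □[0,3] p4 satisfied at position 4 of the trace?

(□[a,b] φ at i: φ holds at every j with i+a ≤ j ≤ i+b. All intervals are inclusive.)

False

Check p4 at every j in [4,7]:
  j=4: false
  j=5: true
  j=6: false
  j=7: false
Fails at j=4 → formula fails.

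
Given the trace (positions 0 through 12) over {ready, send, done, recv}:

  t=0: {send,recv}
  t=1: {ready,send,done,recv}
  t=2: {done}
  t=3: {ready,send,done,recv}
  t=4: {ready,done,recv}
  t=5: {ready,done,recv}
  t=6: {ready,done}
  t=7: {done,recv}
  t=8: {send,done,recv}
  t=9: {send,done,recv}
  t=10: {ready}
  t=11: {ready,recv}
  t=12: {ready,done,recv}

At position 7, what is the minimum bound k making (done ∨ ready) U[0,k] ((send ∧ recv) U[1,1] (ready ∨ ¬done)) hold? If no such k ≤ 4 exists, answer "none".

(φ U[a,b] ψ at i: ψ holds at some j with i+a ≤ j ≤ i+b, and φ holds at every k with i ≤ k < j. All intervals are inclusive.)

Need earliest j ≥ 7 with ((send ∧ recv) U[1,1] (ready ∨ ¬done)), and (done ∨ ready) at every k in [7,j-1].
  j=7: rhs fails.
  j=8: rhs fails.
  j=9: rhs holds; lhs holds on [7,8]. k = 2.

2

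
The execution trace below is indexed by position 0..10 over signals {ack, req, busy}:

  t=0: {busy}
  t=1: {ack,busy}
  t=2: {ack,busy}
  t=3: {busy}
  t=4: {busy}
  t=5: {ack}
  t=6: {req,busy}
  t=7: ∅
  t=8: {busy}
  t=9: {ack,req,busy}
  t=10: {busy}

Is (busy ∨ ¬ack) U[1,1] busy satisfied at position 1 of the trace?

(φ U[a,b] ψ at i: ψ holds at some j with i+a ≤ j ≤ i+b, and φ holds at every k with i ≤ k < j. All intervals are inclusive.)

Holds

Need some j in [2,2] with busy, and (busy ∨ ¬ack) at every k in [1,j-1].
  j=2: busy holds; (busy ∨ ¬ack) holds at every k in [1,1] → satisfied.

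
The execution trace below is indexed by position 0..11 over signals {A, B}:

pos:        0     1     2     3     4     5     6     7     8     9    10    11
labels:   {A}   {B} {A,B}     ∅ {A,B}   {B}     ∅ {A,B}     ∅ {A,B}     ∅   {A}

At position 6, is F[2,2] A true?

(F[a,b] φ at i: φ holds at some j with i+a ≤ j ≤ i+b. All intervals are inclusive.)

Check A at each j in [8,8]:
  j=8: false
No position in the window satisfies it → formula fails.

False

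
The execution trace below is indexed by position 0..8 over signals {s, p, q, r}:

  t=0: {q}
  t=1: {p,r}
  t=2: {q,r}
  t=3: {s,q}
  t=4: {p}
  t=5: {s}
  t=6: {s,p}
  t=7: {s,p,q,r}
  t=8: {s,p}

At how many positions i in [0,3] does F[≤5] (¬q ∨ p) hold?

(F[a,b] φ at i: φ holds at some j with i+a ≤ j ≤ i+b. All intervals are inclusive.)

Evaluate at each i in [0,3]:
  i=0: ✓ (witness j=1)
  i=1: ✓ (witness j=1)
  i=2: ✓ (witness j=4)
  i=3: ✓ (witness j=4)
Positions where it holds: {0, 1, 2, 3} → 4.

4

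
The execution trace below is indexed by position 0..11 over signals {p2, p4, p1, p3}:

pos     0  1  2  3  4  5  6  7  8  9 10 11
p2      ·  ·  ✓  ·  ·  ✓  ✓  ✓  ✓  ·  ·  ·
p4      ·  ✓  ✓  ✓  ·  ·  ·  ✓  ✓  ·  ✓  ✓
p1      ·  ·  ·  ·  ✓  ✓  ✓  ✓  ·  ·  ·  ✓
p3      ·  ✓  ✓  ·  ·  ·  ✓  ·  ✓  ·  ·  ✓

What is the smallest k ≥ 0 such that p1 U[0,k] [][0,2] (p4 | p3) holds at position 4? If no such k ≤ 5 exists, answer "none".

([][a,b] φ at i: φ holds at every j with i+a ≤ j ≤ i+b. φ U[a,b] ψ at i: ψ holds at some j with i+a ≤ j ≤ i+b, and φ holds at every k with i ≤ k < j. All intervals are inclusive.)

2

Need earliest j ≥ 4 with [][0,2] (p4 | p3), and p1 at every k in [4,j-1].
  j=4: rhs fails.
  j=5: rhs fails.
  j=6: rhs holds; lhs holds on [4,5]. k = 2.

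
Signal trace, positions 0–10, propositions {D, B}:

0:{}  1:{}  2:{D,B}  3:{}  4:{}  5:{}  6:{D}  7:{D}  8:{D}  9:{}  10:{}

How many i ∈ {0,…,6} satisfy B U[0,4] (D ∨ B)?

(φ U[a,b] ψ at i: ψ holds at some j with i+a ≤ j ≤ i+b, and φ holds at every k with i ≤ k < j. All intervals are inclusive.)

Evaluate at each i in [0,6]:
  i=0: ✗ (lhs fails at k=0 before rhs at j=2)
  i=1: ✗ (lhs fails at k=1 before rhs at j=2)
  i=2: ✓ (rhs at j=2)
  i=3: ✗ (lhs fails at k=3 before rhs at j=6)
  i=4: ✗ (lhs fails at k=4 before rhs at j=6)
  i=5: ✗ (lhs fails at k=5 before rhs at j=6)
  i=6: ✓ (rhs at j=6)
Positions where it holds: {2, 6} → 2.

2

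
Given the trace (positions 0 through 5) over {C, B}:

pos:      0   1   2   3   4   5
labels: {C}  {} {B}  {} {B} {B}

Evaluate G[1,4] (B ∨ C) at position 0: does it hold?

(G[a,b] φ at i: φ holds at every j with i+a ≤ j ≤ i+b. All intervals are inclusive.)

Does not hold

Check (B ∨ C) at every j in [1,4]:
  j=1: false
  j=2: true
  j=3: false
  j=4: true
Fails at j=1 → formula fails.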